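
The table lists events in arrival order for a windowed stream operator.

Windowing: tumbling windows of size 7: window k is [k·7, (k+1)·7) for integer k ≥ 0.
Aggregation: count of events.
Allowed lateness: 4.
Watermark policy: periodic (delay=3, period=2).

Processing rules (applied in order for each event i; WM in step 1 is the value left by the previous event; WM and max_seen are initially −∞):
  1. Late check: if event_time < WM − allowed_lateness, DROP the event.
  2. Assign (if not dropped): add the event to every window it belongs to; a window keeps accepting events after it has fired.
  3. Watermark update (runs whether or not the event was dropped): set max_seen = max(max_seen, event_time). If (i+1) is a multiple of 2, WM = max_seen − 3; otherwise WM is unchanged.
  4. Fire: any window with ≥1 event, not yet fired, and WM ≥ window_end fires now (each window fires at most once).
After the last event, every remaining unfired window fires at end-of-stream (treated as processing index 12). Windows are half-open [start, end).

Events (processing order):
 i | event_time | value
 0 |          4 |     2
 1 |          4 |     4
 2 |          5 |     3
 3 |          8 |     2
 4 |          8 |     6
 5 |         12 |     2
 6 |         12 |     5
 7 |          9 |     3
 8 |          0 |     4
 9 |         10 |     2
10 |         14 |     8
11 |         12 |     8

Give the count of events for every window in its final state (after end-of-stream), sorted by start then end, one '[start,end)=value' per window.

i=0 t=4 v=2: → [0,7); WM=−∞
i=1 t=4 v=4: → [0,7); WM=1
i=2 t=5 v=3: → [0,7); WM=1
i=3 t=8 v=2: → [7,14); WM=5
i=4 t=8 v=6: → [7,14); WM=5
i=5 t=12 v=2: → [7,14); WM=9; [0,7) fires=3
i=6 t=12 v=5: → [7,14); WM=9
i=7 t=9 v=3: → [7,14); WM=9
i=8 t=0 v=4: DROP (t<9-4); WM=9
i=9 t=10 v=2: → [7,14); WM=9
i=10 t=14 v=8: → [14,21); WM=9
i=11 t=12 v=8: → [7,14); WM=11

[0,7)=3 [7,14)=7 [14,21)=1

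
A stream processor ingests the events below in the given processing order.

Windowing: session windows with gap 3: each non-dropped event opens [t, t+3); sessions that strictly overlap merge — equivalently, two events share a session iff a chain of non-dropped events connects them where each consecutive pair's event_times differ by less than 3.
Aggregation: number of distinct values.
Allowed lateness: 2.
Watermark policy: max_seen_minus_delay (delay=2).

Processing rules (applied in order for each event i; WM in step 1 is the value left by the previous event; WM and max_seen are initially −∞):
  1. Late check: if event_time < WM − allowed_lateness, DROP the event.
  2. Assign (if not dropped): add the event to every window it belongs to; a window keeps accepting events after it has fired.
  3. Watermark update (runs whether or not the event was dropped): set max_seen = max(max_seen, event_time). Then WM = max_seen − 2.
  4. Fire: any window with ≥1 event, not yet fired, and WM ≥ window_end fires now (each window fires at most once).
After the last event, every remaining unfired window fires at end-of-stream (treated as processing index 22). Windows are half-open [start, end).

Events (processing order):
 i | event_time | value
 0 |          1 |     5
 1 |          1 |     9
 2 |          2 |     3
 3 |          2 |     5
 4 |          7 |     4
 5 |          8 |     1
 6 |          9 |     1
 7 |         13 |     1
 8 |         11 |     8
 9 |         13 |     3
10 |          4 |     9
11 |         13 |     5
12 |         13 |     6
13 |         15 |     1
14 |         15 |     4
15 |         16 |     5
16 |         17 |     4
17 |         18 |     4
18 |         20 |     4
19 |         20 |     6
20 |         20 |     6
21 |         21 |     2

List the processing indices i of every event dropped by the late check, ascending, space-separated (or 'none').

10

i=0 t=1 v=5: → [1,4); WM=-1
i=1 t=1 v=9: → [1,4); WM=-1
i=2 t=2 v=3: → [1,5); WM=0
i=3 t=2 v=5: → [1,5); WM=0
i=4 t=7 v=4: → [7,10); WM=5
i=5 t=8 v=1: → [7,11); WM=6
i=6 t=9 v=1: → [7,12); WM=7
i=7 t=13 v=1: → [13,16); WM=11
i=8 t=11 v=8: → [7,16); WM=11
i=9 t=13 v=3: → [7,16); WM=11
i=10 t=4 v=9: DROP (t<11-2); WM=11
i=11 t=13 v=5: → [7,16); WM=11
i=12 t=13 v=6: → [7,16); WM=11
i=13 t=15 v=1: → [7,18); WM=13
i=14 t=15 v=4: → [7,18); WM=13
i=15 t=16 v=5: → [7,19); WM=14
i=16 t=17 v=4: → [7,20); WM=15
i=17 t=18 v=4: → [7,21); WM=16
i=18 t=20 v=4: → [7,23); WM=18
i=19 t=20 v=6: → [7,23); WM=18
i=20 t=20 v=6: → [7,23); WM=18
i=21 t=21 v=2: → [7,24); WM=19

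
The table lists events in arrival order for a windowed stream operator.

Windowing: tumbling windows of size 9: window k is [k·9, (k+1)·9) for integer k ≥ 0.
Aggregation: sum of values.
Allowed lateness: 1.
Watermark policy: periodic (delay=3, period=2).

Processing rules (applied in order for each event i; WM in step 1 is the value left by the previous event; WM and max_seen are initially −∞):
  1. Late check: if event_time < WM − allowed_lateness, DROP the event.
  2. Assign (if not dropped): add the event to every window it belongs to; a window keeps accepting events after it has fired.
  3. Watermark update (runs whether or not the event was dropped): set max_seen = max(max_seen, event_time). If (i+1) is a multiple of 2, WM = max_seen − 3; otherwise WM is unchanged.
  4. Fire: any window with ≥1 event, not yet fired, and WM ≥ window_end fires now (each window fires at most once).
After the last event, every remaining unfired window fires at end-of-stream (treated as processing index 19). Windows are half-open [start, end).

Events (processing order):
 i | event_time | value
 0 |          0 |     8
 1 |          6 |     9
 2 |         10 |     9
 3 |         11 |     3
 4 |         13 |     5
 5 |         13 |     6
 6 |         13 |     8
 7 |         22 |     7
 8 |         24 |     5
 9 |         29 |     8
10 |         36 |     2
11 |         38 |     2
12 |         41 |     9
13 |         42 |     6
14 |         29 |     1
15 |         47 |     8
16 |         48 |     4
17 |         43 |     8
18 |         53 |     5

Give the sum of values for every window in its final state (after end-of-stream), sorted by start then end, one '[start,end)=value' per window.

i=0 t=0 v=8: → [0,9); WM=−∞
i=1 t=6 v=9: → [0,9); WM=3
i=2 t=10 v=9: → [9,18); WM=3
i=3 t=11 v=3: → [9,18); WM=8
i=4 t=13 v=5: → [9,18); WM=8
i=5 t=13 v=6: → [9,18); WM=10; [0,9) fires=17
i=6 t=13 v=8: → [9,18); WM=10
i=7 t=22 v=7: → [18,27); WM=19; [9,18) fires=31
i=8 t=24 v=5: → [18,27); WM=19
i=9 t=29 v=8: → [27,36); WM=26
i=10 t=36 v=2: → [36,45); WM=26
i=11 t=38 v=2: → [36,45); WM=35; [18,27) fires=12
i=12 t=41 v=9: → [36,45); WM=35
i=13 t=42 v=6: → [36,45); WM=39; [27,36) fires=8
i=14 t=29 v=1: DROP (t<39-1); WM=39
i=15 t=47 v=8: → [45,54); WM=44
i=16 t=48 v=4: → [45,54); WM=44
i=17 t=43 v=8: → [36,45); WM=45; [36,45) fires=27
i=18 t=53 v=5: → [45,54); WM=45

[0,9)=17 [9,18)=31 [18,27)=12 [27,36)=8 [36,45)=27 [45,54)=17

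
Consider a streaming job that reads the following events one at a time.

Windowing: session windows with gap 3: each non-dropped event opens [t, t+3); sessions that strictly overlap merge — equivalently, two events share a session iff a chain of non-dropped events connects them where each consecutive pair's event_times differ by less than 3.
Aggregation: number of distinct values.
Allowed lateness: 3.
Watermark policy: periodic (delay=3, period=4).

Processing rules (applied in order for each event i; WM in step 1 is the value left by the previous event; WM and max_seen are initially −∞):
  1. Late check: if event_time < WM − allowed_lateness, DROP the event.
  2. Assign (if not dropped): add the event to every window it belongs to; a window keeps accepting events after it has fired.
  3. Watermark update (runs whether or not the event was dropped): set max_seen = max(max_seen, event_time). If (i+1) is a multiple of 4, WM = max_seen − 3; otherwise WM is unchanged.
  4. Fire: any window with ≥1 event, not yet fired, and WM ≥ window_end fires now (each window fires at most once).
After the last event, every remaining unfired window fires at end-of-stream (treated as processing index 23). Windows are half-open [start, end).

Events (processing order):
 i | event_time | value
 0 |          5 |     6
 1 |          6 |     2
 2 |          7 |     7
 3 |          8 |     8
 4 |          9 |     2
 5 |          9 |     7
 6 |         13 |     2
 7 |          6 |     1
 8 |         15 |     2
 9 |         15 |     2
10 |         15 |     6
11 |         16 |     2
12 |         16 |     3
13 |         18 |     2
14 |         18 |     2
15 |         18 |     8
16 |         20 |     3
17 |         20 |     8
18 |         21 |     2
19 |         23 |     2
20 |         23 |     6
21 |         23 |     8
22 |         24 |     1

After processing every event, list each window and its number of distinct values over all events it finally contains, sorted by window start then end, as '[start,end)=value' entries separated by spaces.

i=0 t=5 v=6: → [5,8); WM=−∞
i=1 t=6 v=2: → [5,9); WM=−∞
i=2 t=7 v=7: → [5,10); WM=−∞
i=3 t=8 v=8: → [5,11); WM=5
i=4 t=9 v=2: → [5,12); WM=5
i=5 t=9 v=7: → [5,12); WM=5
i=6 t=13 v=2: → [13,16); WM=5
i=7 t=6 v=1: → [5,12); WM=10
i=8 t=15 v=2: → [13,18); WM=10
i=9 t=15 v=2: → [13,18); WM=10
i=10 t=15 v=6: → [13,18); WM=10
i=11 t=16 v=2: → [13,19); WM=13
i=12 t=16 v=3: → [13,19); WM=13
i=13 t=18 v=2: → [13,21); WM=13
i=14 t=18 v=2: → [13,21); WM=13
i=15 t=18 v=8: → [13,21); WM=15
i=16 t=20 v=3: → [13,23); WM=15
i=17 t=20 v=8: → [13,23); WM=15
i=18 t=21 v=2: → [13,24); WM=15
i=19 t=23 v=2: → [13,26); WM=20
i=20 t=23 v=6: → [13,26); WM=20
i=21 t=23 v=8: → [13,26); WM=20
i=22 t=24 v=1: → [13,27); WM=20

[5,12)=5 [13,27)=5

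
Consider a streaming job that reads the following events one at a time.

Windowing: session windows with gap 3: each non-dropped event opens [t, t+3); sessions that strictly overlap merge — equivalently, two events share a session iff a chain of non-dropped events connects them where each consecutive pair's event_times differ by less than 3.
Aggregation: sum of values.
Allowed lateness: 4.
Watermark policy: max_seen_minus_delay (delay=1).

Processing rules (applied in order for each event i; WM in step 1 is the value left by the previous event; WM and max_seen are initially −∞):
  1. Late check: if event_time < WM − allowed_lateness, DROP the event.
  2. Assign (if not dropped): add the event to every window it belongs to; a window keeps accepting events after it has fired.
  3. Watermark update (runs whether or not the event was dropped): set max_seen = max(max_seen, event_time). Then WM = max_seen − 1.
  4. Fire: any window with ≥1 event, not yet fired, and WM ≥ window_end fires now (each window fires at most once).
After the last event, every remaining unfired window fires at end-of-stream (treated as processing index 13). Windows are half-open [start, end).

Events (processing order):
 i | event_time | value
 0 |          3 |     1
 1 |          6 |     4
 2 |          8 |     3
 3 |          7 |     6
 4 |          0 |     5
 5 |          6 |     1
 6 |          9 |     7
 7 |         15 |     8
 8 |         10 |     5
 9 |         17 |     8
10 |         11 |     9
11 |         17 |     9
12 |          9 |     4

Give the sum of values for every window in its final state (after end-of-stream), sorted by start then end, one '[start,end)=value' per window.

[3,6)=1 [6,13)=26 [15,20)=25

i=0 t=3 v=1: → [3,6); WM=2
i=1 t=6 v=4: → [6,9); WM=5
i=2 t=8 v=3: → [6,11); WM=7
i=3 t=7 v=6: → [6,11); WM=7
i=4 t=0 v=5: DROP (t<7-4); WM=7
i=5 t=6 v=1: → [6,11); WM=7
i=6 t=9 v=7: → [6,12); WM=8
i=7 t=15 v=8: → [15,18); WM=14
i=8 t=10 v=5: → [6,13); WM=14
i=9 t=17 v=8: → [15,20); WM=16
i=10 t=11 v=9: DROP (t<16-4); WM=16
i=11 t=17 v=9: → [15,20); WM=16
i=12 t=9 v=4: DROP (t<16-4); WM=16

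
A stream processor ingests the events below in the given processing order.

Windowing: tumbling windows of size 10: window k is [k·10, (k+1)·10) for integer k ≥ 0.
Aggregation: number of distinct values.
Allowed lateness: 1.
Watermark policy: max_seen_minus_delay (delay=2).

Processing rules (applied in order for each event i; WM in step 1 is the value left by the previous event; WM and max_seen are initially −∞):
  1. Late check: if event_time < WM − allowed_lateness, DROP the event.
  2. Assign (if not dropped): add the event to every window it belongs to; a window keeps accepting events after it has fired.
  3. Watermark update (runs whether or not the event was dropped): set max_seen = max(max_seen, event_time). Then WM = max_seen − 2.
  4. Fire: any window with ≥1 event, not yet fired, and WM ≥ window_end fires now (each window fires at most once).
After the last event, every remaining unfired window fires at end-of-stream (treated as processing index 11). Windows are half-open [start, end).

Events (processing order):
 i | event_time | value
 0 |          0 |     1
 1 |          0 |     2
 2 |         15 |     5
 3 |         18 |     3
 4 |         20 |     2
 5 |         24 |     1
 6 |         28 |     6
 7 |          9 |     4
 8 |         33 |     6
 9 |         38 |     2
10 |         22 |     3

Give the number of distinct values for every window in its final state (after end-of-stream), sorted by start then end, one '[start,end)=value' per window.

[0,10)=2 [10,20)=2 [20,30)=3 [30,40)=2

i=0 t=0 v=1: → [0,10); WM=-2
i=1 t=0 v=2: → [0,10); WM=-2
i=2 t=15 v=5: → [10,20); WM=13; [0,10) fires=2
i=3 t=18 v=3: → [10,20); WM=16
i=4 t=20 v=2: → [20,30); WM=18
i=5 t=24 v=1: → [20,30); WM=22; [10,20) fires=2
i=6 t=28 v=6: → [20,30); WM=26
i=7 t=9 v=4: DROP (t<26-1); WM=26
i=8 t=33 v=6: → [30,40); WM=31; [20,30) fires=3
i=9 t=38 v=2: → [30,40); WM=36
i=10 t=22 v=3: DROP (t<36-1); WM=36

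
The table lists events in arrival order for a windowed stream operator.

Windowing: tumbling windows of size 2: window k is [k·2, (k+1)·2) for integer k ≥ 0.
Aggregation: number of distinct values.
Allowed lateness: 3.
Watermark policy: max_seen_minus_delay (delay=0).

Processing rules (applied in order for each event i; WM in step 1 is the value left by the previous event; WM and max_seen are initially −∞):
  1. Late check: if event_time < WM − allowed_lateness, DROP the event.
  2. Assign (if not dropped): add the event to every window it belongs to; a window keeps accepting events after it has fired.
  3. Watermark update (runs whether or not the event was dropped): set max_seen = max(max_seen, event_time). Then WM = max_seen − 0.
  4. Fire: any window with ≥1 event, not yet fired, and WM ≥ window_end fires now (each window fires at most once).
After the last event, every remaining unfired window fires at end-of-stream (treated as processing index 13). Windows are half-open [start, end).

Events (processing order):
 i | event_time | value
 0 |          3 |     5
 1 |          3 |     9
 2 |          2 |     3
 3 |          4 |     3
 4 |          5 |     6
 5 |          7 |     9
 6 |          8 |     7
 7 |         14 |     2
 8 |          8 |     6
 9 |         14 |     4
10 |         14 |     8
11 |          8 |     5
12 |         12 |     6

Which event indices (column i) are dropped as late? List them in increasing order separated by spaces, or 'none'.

i=0 t=3 v=5: → [2,4); WM=3
i=1 t=3 v=9: → [2,4); WM=3
i=2 t=2 v=3: → [2,4); WM=3
i=3 t=4 v=3: → [4,6); WM=4; [2,4) fires=3
i=4 t=5 v=6: → [4,6); WM=5
i=5 t=7 v=9: → [6,8); WM=7; [4,6) fires=2
i=6 t=8 v=7: → [8,10); WM=8; [6,8) fires=1
i=7 t=14 v=2: → [14,16); WM=14; [8,10) fires=1
i=8 t=8 v=6: DROP (t<14-3); WM=14
i=9 t=14 v=4: → [14,16); WM=14
i=10 t=14 v=8: → [14,16); WM=14
i=11 t=8 v=5: DROP (t<14-3); WM=14
i=12 t=12 v=6: → [12,14); WM=14; [12,14) fires=1

8 11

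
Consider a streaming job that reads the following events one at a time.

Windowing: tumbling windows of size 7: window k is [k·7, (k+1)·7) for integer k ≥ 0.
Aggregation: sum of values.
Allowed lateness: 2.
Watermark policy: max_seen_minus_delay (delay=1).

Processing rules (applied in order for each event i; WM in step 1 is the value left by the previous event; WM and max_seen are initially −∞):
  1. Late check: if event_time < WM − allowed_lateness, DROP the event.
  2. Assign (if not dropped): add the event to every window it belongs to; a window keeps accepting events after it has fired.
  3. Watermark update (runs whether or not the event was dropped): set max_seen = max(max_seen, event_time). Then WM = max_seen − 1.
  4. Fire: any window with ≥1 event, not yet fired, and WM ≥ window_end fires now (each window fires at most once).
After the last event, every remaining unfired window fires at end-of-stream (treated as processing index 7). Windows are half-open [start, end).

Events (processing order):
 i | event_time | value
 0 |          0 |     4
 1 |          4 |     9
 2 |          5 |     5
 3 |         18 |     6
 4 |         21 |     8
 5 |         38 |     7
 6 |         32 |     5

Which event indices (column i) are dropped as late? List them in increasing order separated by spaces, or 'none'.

6

i=0 t=0 v=4: → [0,7); WM=-1
i=1 t=4 v=9: → [0,7); WM=3
i=2 t=5 v=5: → [0,7); WM=4
i=3 t=18 v=6: → [14,21); WM=17; [0,7) fires=18
i=4 t=21 v=8: → [21,28); WM=20
i=5 t=38 v=7: → [35,42); WM=37; [14,21) fires=6 [21,28) fires=8
i=6 t=32 v=5: DROP (t<37-2); WM=37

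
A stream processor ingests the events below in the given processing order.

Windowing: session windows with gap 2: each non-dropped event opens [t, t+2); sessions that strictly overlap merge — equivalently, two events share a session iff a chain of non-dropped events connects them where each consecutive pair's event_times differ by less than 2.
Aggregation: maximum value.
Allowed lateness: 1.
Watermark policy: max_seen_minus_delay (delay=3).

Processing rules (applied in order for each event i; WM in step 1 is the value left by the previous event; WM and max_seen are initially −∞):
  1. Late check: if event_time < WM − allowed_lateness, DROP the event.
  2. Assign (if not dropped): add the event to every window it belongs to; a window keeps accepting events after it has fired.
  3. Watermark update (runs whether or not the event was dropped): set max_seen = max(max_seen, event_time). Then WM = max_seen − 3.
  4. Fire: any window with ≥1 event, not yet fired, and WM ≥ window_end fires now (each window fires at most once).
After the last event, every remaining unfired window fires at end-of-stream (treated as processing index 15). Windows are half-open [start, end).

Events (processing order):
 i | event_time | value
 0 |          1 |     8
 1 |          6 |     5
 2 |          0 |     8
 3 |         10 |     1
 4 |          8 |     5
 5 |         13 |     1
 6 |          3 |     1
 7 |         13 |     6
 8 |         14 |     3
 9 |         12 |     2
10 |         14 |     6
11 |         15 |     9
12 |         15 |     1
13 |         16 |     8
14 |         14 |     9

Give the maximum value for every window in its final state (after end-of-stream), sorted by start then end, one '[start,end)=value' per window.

[1,3)=8 [6,8)=5 [8,10)=5 [10,12)=1 [12,18)=9

i=0 t=1 v=8: → [1,3); WM=-2
i=1 t=6 v=5: → [6,8); WM=3
i=2 t=0 v=8: DROP (t<3-1); WM=3
i=3 t=10 v=1: → [10,12); WM=7
i=4 t=8 v=5: → [8,10); WM=7
i=5 t=13 v=1: → [13,15); WM=10
i=6 t=3 v=1: DROP (t<10-1); WM=10
i=7 t=13 v=6: → [13,15); WM=10
i=8 t=14 v=3: → [13,16); WM=11
i=9 t=12 v=2: → [12,16); WM=11
i=10 t=14 v=6: → [12,16); WM=11
i=11 t=15 v=9: → [12,17); WM=12
i=12 t=15 v=1: → [12,17); WM=12
i=13 t=16 v=8: → [12,18); WM=13
i=14 t=14 v=9: → [12,18); WM=13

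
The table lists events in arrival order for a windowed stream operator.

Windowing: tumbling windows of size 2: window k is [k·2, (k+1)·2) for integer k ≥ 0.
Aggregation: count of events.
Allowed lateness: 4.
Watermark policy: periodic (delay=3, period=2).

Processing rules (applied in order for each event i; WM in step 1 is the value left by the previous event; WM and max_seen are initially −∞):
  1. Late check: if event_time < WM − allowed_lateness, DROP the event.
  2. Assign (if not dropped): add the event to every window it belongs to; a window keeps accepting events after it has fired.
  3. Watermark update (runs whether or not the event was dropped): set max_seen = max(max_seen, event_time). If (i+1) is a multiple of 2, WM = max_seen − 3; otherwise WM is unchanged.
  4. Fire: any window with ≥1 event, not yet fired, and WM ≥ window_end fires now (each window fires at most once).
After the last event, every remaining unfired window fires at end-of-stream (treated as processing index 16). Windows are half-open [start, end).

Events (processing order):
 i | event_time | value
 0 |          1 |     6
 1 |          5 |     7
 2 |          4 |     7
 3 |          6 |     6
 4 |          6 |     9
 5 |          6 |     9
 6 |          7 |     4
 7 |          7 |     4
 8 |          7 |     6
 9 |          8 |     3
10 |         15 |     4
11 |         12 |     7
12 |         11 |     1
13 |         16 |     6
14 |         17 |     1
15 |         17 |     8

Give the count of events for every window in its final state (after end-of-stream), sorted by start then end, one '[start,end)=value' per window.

[0,2)=1 [4,6)=2 [6,8)=6 [8,10)=1 [10,12)=1 [12,14)=1 [14,16)=1 [16,18)=3

i=0 t=1 v=6: → [0,2); WM=−∞
i=1 t=5 v=7: → [4,6); WM=2; [0,2) fires=1
i=2 t=4 v=7: → [4,6); WM=2
i=3 t=6 v=6: → [6,8); WM=3
i=4 t=6 v=9: → [6,8); WM=3
i=5 t=6 v=9: → [6,8); WM=3
i=6 t=7 v=4: → [6,8); WM=3
i=7 t=7 v=4: → [6,8); WM=4
i=8 t=7 v=6: → [6,8); WM=4
i=9 t=8 v=3: → [8,10); WM=5
i=10 t=15 v=4: → [14,16); WM=5
i=11 t=12 v=7: → [12,14); WM=12; [4,6) fires=2 [6,8) fires=6 [8,10) fires=1
i=12 t=11 v=1: → [10,12); WM=12; [10,12) fires=1
i=13 t=16 v=6: → [16,18); WM=13
i=14 t=17 v=1: → [16,18); WM=13
i=15 t=17 v=8: → [16,18); WM=14; [12,14) fires=1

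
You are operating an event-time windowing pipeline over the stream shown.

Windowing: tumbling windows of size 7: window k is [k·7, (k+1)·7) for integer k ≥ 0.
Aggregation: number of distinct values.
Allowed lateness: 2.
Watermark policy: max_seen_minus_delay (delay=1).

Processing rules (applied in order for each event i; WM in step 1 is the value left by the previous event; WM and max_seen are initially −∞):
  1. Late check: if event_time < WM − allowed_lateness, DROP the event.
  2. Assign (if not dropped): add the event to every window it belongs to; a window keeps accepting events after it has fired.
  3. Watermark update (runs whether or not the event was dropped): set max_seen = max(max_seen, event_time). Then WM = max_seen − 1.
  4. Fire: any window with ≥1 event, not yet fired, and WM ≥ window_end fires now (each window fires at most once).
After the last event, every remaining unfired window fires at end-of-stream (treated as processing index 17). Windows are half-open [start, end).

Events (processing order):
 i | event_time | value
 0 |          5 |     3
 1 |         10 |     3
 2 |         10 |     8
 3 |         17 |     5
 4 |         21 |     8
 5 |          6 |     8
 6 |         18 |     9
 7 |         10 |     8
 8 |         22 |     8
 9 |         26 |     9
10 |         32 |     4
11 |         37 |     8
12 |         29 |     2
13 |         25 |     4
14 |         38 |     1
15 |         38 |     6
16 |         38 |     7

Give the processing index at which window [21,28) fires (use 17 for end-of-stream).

i=0 t=5 v=3: → [0,7); WM=4
i=1 t=10 v=3: → [7,14); WM=9; [0,7) fires=1
i=2 t=10 v=8: → [7,14); WM=9
i=3 t=17 v=5: → [14,21); WM=16; [7,14) fires=2
i=4 t=21 v=8: → [21,28); WM=20
i=5 t=6 v=8: DROP (t<20-2); WM=20
i=6 t=18 v=9: → [14,21); WM=20
i=7 t=10 v=8: DROP (t<20-2); WM=20
i=8 t=22 v=8: → [21,28); WM=21; [14,21) fires=2
i=9 t=26 v=9: → [21,28); WM=25
i=10 t=32 v=4: → [28,35); WM=31; [21,28) fires=2
i=11 t=37 v=8: → [35,42); WM=36; [28,35) fires=1
i=12 t=29 v=2: DROP (t<36-2); WM=36
i=13 t=25 v=4: DROP (t<36-2); WM=36
i=14 t=38 v=1: → [35,42); WM=37
i=15 t=38 v=6: → [35,42); WM=37
i=16 t=38 v=7: → [35,42); WM=37

10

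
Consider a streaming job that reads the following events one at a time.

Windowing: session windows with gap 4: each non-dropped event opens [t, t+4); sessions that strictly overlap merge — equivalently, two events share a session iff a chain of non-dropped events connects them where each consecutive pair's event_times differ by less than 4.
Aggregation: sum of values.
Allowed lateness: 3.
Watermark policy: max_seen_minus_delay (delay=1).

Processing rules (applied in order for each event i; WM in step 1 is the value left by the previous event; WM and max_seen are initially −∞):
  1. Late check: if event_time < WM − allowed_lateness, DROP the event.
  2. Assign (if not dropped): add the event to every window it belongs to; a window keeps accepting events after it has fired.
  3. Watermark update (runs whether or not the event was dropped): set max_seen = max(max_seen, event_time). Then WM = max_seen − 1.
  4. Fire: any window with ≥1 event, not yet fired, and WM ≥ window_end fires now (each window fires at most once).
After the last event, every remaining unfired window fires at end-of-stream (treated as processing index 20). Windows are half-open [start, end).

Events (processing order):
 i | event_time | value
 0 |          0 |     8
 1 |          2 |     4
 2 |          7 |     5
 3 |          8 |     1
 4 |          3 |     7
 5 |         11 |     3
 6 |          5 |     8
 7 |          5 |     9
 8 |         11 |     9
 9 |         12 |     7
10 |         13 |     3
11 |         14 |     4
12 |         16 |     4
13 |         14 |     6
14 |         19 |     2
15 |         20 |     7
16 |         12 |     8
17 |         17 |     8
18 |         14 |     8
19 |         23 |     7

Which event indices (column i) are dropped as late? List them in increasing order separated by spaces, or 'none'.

4 6 7 16 18

i=0 t=0 v=8: → [0,4); WM=-1
i=1 t=2 v=4: → [0,6); WM=1
i=2 t=7 v=5: → [7,11); WM=6
i=3 t=8 v=1: → [7,12); WM=7
i=4 t=3 v=7: DROP (t<7-3); WM=7
i=5 t=11 v=3: → [7,15); WM=10
i=6 t=5 v=8: DROP (t<10-3); WM=10
i=7 t=5 v=9: DROP (t<10-3); WM=10
i=8 t=11 v=9: → [7,15); WM=10
i=9 t=12 v=7: → [7,16); WM=11
i=10 t=13 v=3: → [7,17); WM=12
i=11 t=14 v=4: → [7,18); WM=13
i=12 t=16 v=4: → [7,20); WM=15
i=13 t=14 v=6: → [7,20); WM=15
i=14 t=19 v=2: → [7,23); WM=18
i=15 t=20 v=7: → [7,24); WM=19
i=16 t=12 v=8: DROP (t<19-3); WM=19
i=17 t=17 v=8: → [7,24); WM=19
i=18 t=14 v=8: DROP (t<19-3); WM=19
i=19 t=23 v=7: → [7,27); WM=22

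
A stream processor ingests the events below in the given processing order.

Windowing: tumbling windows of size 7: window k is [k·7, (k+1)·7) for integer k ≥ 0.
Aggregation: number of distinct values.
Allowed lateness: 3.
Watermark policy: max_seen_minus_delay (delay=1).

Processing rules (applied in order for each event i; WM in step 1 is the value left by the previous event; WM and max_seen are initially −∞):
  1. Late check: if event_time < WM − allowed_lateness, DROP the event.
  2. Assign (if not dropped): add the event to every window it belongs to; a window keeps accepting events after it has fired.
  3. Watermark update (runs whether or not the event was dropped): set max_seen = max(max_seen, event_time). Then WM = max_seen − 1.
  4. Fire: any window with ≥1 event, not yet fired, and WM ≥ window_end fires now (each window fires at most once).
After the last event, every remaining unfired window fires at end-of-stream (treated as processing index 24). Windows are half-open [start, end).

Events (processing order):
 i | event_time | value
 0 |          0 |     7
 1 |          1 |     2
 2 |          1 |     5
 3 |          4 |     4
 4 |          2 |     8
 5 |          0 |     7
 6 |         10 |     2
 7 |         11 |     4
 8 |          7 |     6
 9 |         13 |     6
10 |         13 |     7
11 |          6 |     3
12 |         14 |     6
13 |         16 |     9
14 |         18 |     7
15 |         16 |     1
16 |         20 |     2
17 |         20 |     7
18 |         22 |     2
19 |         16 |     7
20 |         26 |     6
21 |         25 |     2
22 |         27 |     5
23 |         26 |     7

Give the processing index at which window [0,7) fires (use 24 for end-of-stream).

i=0 t=0 v=7: → [0,7); WM=-1
i=1 t=1 v=2: → [0,7); WM=0
i=2 t=1 v=5: → [0,7); WM=0
i=3 t=4 v=4: → [0,7); WM=3
i=4 t=2 v=8: → [0,7); WM=3
i=5 t=0 v=7: → [0,7); WM=3
i=6 t=10 v=2: → [7,14); WM=9; [0,7) fires=5
i=7 t=11 v=4: → [7,14); WM=10
i=8 t=7 v=6: → [7,14); WM=10
i=9 t=13 v=6: → [7,14); WM=12
i=10 t=13 v=7: → [7,14); WM=12
i=11 t=6 v=3: DROP (t<12-3); WM=12
i=12 t=14 v=6: → [14,21); WM=13
i=13 t=16 v=9: → [14,21); WM=15; [7,14) fires=4
i=14 t=18 v=7: → [14,21); WM=17
i=15 t=16 v=1: → [14,21); WM=17
i=16 t=20 v=2: → [14,21); WM=19
i=17 t=20 v=7: → [14,21); WM=19
i=18 t=22 v=2: → [21,28); WM=21; [14,21) fires=5
i=19 t=16 v=7: DROP (t<21-3); WM=21
i=20 t=26 v=6: → [21,28); WM=25
i=21 t=25 v=2: → [21,28); WM=25
i=22 t=27 v=5: → [21,28); WM=26
i=23 t=26 v=7: → [21,28); WM=26

6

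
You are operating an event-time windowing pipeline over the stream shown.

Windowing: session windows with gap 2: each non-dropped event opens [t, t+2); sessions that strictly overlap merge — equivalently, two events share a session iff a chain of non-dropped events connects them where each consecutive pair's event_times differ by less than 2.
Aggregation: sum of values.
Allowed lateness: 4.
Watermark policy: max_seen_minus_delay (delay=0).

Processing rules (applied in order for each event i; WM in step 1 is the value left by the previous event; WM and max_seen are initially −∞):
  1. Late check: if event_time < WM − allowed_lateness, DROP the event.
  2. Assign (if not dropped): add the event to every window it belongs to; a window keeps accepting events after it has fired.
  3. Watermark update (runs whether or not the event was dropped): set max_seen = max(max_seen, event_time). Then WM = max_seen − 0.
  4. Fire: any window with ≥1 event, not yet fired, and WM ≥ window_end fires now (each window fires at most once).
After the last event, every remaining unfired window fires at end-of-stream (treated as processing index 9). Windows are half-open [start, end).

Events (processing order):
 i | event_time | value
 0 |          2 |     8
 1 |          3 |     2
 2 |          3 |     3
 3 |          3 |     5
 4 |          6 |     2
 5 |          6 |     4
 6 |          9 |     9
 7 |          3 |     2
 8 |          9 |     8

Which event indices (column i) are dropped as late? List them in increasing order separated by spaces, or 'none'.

i=0 t=2 v=8: → [2,4); WM=2
i=1 t=3 v=2: → [2,5); WM=3
i=2 t=3 v=3: → [2,5); WM=3
i=3 t=3 v=5: → [2,5); WM=3
i=4 t=6 v=2: → [6,8); WM=6
i=5 t=6 v=4: → [6,8); WM=6
i=6 t=9 v=9: → [9,11); WM=9
i=7 t=3 v=2: DROP (t<9-4); WM=9
i=8 t=9 v=8: → [9,11); WM=9

7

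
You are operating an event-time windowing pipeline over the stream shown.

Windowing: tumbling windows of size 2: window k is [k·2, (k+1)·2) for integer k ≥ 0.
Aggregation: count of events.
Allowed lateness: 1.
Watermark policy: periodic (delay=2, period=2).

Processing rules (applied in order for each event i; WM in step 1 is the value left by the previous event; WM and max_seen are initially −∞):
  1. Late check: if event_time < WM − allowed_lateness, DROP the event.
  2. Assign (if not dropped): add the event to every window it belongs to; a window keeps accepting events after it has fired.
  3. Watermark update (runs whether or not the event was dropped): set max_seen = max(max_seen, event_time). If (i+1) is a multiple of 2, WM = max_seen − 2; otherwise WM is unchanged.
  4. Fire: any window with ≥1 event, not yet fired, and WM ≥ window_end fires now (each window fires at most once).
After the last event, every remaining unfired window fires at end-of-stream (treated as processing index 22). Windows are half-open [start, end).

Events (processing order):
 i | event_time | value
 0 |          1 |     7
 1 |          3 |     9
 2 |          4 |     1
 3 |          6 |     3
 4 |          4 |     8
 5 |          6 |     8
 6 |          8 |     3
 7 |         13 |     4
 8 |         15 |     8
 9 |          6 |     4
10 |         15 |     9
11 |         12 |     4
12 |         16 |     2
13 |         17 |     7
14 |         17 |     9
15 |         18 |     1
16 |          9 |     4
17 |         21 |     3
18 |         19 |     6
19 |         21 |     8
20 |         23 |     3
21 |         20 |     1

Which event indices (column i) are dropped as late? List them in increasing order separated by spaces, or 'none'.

9 16

i=0 t=1 v=7: → [0,2); WM=−∞
i=1 t=3 v=9: → [2,4); WM=1
i=2 t=4 v=1: → [4,6); WM=1
i=3 t=6 v=3: → [6,8); WM=4; [0,2) fires=1 [2,4) fires=1
i=4 t=4 v=8: → [4,6); WM=4
i=5 t=6 v=8: → [6,8); WM=4
i=6 t=8 v=3: → [8,10); WM=4
i=7 t=13 v=4: → [12,14); WM=11; [4,6) fires=2 [6,8) fires=2 [8,10) fires=1
i=8 t=15 v=8: → [14,16); WM=11
i=9 t=6 v=4: DROP (t<11-1); WM=13
i=10 t=15 v=9: → [14,16); WM=13
i=11 t=12 v=4: → [12,14); WM=13
i=12 t=16 v=2: → [16,18); WM=13
i=13 t=17 v=7: → [16,18); WM=15; [12,14) fires=2
i=14 t=17 v=9: → [16,18); WM=15
i=15 t=18 v=1: → [18,20); WM=16; [14,16) fires=2
i=16 t=9 v=4: DROP (t<16-1); WM=16
i=17 t=21 v=3: → [20,22); WM=19; [16,18) fires=3
i=18 t=19 v=6: → [18,20); WM=19
i=19 t=21 v=8: → [20,22); WM=19
i=20 t=23 v=3: → [22,24); WM=19
i=21 t=20 v=1: → [20,22); WM=21; [18,20) fires=2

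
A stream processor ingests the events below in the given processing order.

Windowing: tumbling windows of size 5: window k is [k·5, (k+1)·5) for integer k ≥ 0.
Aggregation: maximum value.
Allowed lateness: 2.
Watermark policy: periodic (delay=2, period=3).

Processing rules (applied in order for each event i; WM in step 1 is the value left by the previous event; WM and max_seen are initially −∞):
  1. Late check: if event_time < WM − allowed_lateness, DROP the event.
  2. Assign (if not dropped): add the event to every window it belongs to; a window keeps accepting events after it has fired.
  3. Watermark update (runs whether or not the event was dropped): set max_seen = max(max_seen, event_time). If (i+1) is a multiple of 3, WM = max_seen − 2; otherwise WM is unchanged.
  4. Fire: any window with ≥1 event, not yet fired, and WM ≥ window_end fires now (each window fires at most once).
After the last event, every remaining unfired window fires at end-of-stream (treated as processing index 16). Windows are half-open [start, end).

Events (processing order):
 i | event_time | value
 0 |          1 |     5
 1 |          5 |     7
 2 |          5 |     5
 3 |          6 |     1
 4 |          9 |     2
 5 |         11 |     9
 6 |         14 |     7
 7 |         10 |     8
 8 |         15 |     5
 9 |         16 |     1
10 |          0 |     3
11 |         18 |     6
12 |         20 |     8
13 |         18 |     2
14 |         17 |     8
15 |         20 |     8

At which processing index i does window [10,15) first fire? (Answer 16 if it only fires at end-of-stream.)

11

i=0 t=1 v=5: → [0,5); WM=−∞
i=1 t=5 v=7: → [5,10); WM=−∞
i=2 t=5 v=5: → [5,10); WM=3
i=3 t=6 v=1: → [5,10); WM=3
i=4 t=9 v=2: → [5,10); WM=3
i=5 t=11 v=9: → [10,15); WM=9; [0,5) fires=5
i=6 t=14 v=7: → [10,15); WM=9
i=7 t=10 v=8: → [10,15); WM=9
i=8 t=15 v=5: → [15,20); WM=13; [5,10) fires=7
i=9 t=16 v=1: → [15,20); WM=13
i=10 t=0 v=3: DROP (t<13-2); WM=13
i=11 t=18 v=6: → [15,20); WM=16; [10,15) fires=9
i=12 t=20 v=8: → [20,25); WM=16
i=13 t=18 v=2: → [15,20); WM=16
i=14 t=17 v=8: → [15,20); WM=18
i=15 t=20 v=8: → [20,25); WM=18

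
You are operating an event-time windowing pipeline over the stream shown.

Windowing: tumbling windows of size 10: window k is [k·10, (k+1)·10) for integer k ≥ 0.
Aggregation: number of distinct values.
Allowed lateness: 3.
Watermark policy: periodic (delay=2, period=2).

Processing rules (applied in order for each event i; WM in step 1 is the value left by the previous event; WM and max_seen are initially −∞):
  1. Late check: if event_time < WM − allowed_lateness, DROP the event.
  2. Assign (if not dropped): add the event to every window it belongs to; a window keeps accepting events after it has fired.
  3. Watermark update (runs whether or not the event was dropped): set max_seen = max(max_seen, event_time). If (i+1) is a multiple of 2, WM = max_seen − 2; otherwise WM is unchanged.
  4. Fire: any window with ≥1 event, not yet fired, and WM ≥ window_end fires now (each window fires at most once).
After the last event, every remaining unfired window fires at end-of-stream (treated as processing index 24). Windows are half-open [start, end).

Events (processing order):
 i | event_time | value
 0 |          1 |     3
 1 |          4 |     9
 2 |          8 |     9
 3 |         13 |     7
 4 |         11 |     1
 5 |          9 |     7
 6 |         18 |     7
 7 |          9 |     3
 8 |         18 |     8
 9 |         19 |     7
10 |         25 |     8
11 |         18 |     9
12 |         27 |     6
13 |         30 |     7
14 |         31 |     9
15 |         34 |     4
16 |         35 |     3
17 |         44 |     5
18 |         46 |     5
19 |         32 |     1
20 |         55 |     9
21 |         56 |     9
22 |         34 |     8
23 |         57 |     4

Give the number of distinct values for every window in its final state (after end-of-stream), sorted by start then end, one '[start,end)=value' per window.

i=0 t=1 v=3: → [0,10); WM=−∞
i=1 t=4 v=9: → [0,10); WM=2
i=2 t=8 v=9: → [0,10); WM=2
i=3 t=13 v=7: → [10,20); WM=11; [0,10) fires=2
i=4 t=11 v=1: → [10,20); WM=11
i=5 t=9 v=7: → [0,10); WM=11
i=6 t=18 v=7: → [10,20); WM=11
i=7 t=9 v=3: → [0,10); WM=16
i=8 t=18 v=8: → [10,20); WM=16
i=9 t=19 v=7: → [10,20); WM=17
i=10 t=25 v=8: → [20,30); WM=17
i=11 t=18 v=9: → [10,20); WM=23; [10,20) fires=4
i=12 t=27 v=6: → [20,30); WM=23
i=13 t=30 v=7: → [30,40); WM=28
i=14 t=31 v=9: → [30,40); WM=28
i=15 t=34 v=4: → [30,40); WM=32; [20,30) fires=2
i=16 t=35 v=3: → [30,40); WM=32
i=17 t=44 v=5: → [40,50); WM=42; [30,40) fires=4
i=18 t=46 v=5: → [40,50); WM=42
i=19 t=32 v=1: DROP (t<42-3); WM=44
i=20 t=55 v=9: → [50,60); WM=44
i=21 t=56 v=9: → [50,60); WM=54; [40,50) fires=1
i=22 t=34 v=8: DROP (t<54-3); WM=54
i=23 t=57 v=4: → [50,60); WM=55

[0,10)=3 [10,20)=4 [20,30)=2 [30,40)=4 [40,50)=1 [50,60)=2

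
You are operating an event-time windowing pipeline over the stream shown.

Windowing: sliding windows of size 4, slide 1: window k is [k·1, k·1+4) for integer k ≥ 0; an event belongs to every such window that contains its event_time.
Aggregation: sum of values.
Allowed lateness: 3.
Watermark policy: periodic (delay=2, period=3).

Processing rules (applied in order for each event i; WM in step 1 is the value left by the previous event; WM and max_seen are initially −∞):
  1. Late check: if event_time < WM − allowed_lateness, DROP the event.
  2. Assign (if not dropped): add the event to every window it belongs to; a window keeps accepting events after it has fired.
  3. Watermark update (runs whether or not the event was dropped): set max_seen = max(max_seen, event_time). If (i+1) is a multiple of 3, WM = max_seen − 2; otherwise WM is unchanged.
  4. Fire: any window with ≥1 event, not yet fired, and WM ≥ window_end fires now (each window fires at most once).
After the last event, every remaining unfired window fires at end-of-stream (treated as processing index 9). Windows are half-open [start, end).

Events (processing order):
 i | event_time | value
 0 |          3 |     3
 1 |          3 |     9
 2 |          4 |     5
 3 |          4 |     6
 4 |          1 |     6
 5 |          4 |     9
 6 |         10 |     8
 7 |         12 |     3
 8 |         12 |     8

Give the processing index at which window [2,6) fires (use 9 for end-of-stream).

i=0 t=3 v=3: → [3,7),[2,6),[1,5),[0,4); WM=−∞
i=1 t=3 v=9: → [3,7),[2,6),[1,5),[0,4); WM=−∞
i=2 t=4 v=5: → [4,8),[3,7),[2,6),[1,5); WM=2
i=3 t=4 v=6: → [4,8),[3,7),[2,6),[1,5); WM=2
i=4 t=1 v=6: → [1,5),[0,4); WM=2
i=5 t=4 v=9: → [4,8),[3,7),[2,6),[1,5); WM=2
i=6 t=10 v=8: → [10,14),[9,13),[8,12),[7,11); WM=2
i=7 t=12 v=3: → [12,16),[11,15),[10,14),[9,13); WM=2
i=8 t=12 v=8: → [12,16),[11,15),[10,14),[9,13); WM=10; [0,4) fires=18 [1,5) fires=38 [2,6) fires=32 [3,7) fires=32 [4,8) fires=20

8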